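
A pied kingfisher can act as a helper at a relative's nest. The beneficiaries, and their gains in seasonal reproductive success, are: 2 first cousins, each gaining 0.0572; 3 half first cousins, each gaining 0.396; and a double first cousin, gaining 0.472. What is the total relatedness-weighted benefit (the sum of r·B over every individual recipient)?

0.20655

r to a first cousin = 0.125 (first cousins share one grandparent pair — two paths of length 4: r = 2·(1/2)^4 = 1/8).
r to a half first cousin = 0.0625 (half first cousins share one grandparent — one path of length 4: r = (1/2)^4 = 1/16).
r to a double first cousin = 0.25 (double first cousins share both grandparent pairs — four paths of length 4: r = 4·(1/2)^4 = 1/4).
Summing one r·B term per recipient: 2·0.125·0.0572 + 3·0.0625·0.396 + 1·0.25·0.472 = 0.20655.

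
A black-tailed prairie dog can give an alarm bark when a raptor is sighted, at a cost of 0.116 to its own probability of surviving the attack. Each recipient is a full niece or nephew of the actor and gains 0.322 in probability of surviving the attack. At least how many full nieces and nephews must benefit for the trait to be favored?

2

r to a full niece or nephew = 0.25 (full aunt/uncle↔niece/nephew: two paths of length 3 through the shared grandparent pair: r = 2·(1/2)^3 = 1/4).
Hamilton's rule: n·r·B > C  ⇒  n > C/(r·B) = 0.116/(0.25·0.322) = 1.441.
The smallest integer exceeding 1.441 is 2.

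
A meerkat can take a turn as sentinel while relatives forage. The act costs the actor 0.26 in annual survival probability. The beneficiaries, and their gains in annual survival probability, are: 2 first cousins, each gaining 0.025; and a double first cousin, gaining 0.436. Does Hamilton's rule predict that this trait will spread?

Hamilton's rule: the trait is favored when the sum of r·B over every recipient exceeds the actor's cost C.
r to a first cousin = 1/8 (first cousins share one grandparent pair — two paths of length 4: r = 2·(1/2)^4 = 1/8).
r to a double first cousin = 0.25 (double first cousins share both grandparent pairs — four paths of length 4: r = 4·(1/2)^4 = 1/4).
Summing one r·B term per recipient: 2·0.125·0.025 + 1·0.25·0.436 = 0.11525.
0.11525 < 0.26: the indirect benefit is less than the cost.

No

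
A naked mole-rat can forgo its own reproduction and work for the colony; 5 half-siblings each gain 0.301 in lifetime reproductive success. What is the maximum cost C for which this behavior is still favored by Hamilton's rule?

0.37625

r to a half-sibling = 1/4 (half-sibs share one parent — one path of length 2: r = (1/2)^2 = 1/4).
Hamilton's rule: n·r·B > C, so the trait is favored while C < n·r·B = 5·0.25·0.301 = 0.37625.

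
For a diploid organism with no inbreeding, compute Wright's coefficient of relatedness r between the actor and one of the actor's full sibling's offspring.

Each parent–offspring link contributes a factor of 1/2, and independent paths through distinct common ancestors add.
Full aunt/uncle↔niece/nephew: two paths of length 3 through the shared grandparent pair: r = 2·(1/2)^3 = 1/4.

0.25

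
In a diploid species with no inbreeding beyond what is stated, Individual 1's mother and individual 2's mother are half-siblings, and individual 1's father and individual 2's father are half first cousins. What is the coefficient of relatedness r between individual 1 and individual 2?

Independent pedigree routes through distinct common ancestors add.
Individual 1 and individual 2 are related in two ways: half first cousins through their mothers (r = 1/16) and half second cousins through their fathers (r = 1/64).
r = 1/16 + 1/64 = 5/64 = 0.078125.

0.078125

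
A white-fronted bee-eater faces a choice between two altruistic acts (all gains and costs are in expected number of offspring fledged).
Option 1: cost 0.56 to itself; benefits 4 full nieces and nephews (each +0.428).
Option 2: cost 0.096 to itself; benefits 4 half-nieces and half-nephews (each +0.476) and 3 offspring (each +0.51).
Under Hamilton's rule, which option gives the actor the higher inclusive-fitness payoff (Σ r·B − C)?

Option 1: r to a full niece or nephew = 0.25.
Option 1: Σ r·B − C = (4·0.25·0.428) − 0.56 = -0.132.
Option 2: r to a half-niece or half-nephew = 0.125.
Option 2: r to an offspring = 0.5.
Option 2: Σ r·B − C = (4·0.125·0.476 + 3·0.5·0.51) − 0.096 = 0.907.
Option 2 has the higher net inclusive-fitness payoff.

Option 2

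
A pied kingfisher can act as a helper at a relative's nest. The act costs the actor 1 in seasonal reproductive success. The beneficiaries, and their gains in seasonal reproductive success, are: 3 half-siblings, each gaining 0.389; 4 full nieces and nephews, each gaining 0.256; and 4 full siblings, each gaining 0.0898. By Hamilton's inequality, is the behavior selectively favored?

No

Hamilton's rule: the trait is favored when the sum of r·B over every recipient exceeds the actor's cost C.
r to a half-sibling = 1/4 (half-sibs share one parent — one path of length 2: r = (1/2)^2 = 1/4).
r to a full niece or nephew = 0.25 (full aunt/uncle↔niece/nephew: two paths of length 3 through the shared grandparent pair: r = 2·(1/2)^3 = 1/4).
r to a full sibling = 1/2 (full sibs share both parents — two paths of length 2: r = 2·(1/2)^2 = 1/2).
Summing one r·B term per recipient: 3·0.25·0.389 + 4·0.25·0.256 + 4·0.5·0.0898 = 0.72735.
0.72735 < 1: the indirect benefit is less than the cost.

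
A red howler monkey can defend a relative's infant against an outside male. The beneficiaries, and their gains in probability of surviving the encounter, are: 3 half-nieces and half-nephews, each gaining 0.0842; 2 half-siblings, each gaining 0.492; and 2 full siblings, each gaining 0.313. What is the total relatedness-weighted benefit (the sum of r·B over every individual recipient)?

0.590575

r to a half-niece or half-nephew = 1/8 (half-aunt/uncle↔niece/nephew: one path of length 3: r = (1/2)^3 = 1/8).
r to a half-sibling = 0.25 (half-sibs share one parent — one path of length 2: r = (1/2)^2 = 1/4).
r to a full sibling = 1/2 (full sibs share both parents — two paths of length 2: r = 2·(1/2)^2 = 1/2).
Summing one r·B term per recipient: 3·0.125·0.0842 + 2·0.25·0.492 + 2·0.5·0.313 = 0.590575.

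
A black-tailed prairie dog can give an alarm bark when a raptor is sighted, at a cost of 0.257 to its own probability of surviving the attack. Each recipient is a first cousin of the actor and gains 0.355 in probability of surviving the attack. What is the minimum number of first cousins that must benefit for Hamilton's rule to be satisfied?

6

r to a first cousin = 1/8 (first cousins share one grandparent pair — two paths of length 4: r = 2·(1/2)^4 = 1/8).
Hamilton's rule: n·r·B > C  ⇒  n > C/(r·B) = 0.257/(0.125·0.355) = 5.792.
The smallest integer exceeding 5.792 is 6.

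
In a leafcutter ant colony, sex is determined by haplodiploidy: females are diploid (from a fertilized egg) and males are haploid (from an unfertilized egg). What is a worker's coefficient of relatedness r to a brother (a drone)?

0.25

Her haploid brother carries none of their father's genes and a random half of their mother's genome; that half matches the maternal half of her own genome with probability 1/2: r = 1/2 · 1/2 = 1/4.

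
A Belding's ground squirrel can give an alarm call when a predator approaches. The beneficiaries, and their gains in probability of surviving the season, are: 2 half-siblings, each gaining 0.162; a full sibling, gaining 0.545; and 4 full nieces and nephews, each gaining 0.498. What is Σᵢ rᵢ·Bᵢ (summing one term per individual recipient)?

r to a half-sibling = 1/4 (half-sibs share one parent — one path of length 2: r = (1/2)^2 = 1/4).
r to a full sibling = 1/2 (full sibs share both parents — two paths of length 2: r = 2·(1/2)^2 = 1/2).
r to a full niece or nephew = 0.25 (full aunt/uncle↔niece/nephew: two paths of length 3 through the shared grandparent pair: r = 2·(1/2)^3 = 1/4).
Summing one r·B term per recipient: 2·0.25·0.162 + 1·0.5·0.545 + 4·0.25·0.498 = 0.8515.

0.8515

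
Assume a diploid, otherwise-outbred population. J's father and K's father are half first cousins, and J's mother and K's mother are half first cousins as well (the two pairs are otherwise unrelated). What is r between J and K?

0.03125

With two independent routes of shared ancestry, r is the sum of the two contributions.
J and K are related in two ways: half second cousins through their fathers (r = 1/64) and half second cousins through their mothers (r = 1/64).
r = 1/64 + 1/64 = 1/32 = 0.03125.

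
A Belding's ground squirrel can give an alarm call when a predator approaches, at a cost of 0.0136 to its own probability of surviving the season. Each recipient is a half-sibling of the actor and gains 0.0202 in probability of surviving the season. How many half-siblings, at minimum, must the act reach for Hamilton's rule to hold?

3

r to a half-sibling = 1/4 (half-sibs share one parent — one path of length 2: r = (1/2)^2 = 1/4).
Hamilton's rule: n·r·B > C  ⇒  n > C/(r·B) = 0.0136/(0.25·0.0202) = 2.693.
The smallest integer exceeding 2.693 is 3.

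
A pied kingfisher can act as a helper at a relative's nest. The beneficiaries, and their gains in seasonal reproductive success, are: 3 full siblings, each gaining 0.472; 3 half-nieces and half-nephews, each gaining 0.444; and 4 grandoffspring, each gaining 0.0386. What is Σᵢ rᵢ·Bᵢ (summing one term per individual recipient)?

r to a full sibling = 1/2 (full sibs share both parents — two paths of length 2: r = 2·(1/2)^2 = 1/2).
r to a half-niece or half-nephew = 1/8 (half-aunt/uncle↔niece/nephew: one path of length 3: r = (1/2)^3 = 1/8).
r to a grandoffspring = 0.25 (two parent–offspring links: r = (1/2)^2 = 1/4).
Summing one r·B term per recipient: 3·0.5·0.472 + 3·0.125·0.444 + 4·0.25·0.0386 = 0.9131.

0.9131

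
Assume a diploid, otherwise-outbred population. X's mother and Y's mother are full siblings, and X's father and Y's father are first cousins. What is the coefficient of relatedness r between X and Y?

Relatedness sums over independent paths through distinct common ancestors.
X and Y are related in two ways: first cousins through their mothers (r = 1/8) and second cousins through their fathers (r = 1/32).
r = 1/8 + 1/32 = 5/32 = 0.15625.

0.15625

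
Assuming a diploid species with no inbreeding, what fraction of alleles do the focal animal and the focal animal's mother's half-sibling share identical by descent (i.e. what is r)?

0.125

Each parent–offspring link contributes a factor of 1/2, and independent paths through distinct common ancestors add.
Half-aunt/uncle↔niece/nephew: one path of length 3: r = (1/2)^3 = 1/8.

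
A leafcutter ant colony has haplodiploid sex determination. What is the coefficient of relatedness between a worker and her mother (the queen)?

0.5

One meiotic link between diploid queen and diploid daughter: r = 1/2.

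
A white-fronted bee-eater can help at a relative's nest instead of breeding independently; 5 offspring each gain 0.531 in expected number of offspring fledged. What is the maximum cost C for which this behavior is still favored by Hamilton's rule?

r to an offspring = 1/2 (one parent–offspring link: r = (1/2)^1 = 1/2).
Hamilton's rule: n·r·B > C, so the trait is favored while C < n·r·B = 5·0.5·0.531 = 1.3275.

1.3275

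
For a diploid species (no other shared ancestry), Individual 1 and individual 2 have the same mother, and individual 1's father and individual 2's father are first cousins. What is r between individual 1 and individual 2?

Wright's path rule: contributions from independent ancestry routes add.
Individual 1 and individual 2 are related in two ways: half-sibs through their shared mother (r = 1/4) and second cousins through their fathers (r = 1/32).
r = 1/4 + 1/32 = 9/32 = 0.28125.

0.28125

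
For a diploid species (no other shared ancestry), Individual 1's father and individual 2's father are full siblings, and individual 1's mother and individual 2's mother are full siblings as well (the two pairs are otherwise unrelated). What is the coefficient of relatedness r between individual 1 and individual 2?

Relatedness sums over independent paths through distinct common ancestors.
Individual 1 and individual 2 are related in two ways: first cousins through their fathers (r = 1/8) and first cousins through their mothers (r = 1/8) — i.e. double first cousins.
r = 1/8 + 1/8 = 1/4 = 0.25.

0.25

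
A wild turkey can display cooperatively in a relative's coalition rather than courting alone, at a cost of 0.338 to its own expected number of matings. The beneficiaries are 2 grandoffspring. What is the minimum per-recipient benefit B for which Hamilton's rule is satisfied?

0.676

r to a grandoffspring = 1/4 (two parent–offspring links: r = (1/2)^2 = 1/4).
Hamilton's rule with n recipients of equal r: n·r·B > C, so B > C/(n·r) = 0.338/(2·0.25) = 0.676.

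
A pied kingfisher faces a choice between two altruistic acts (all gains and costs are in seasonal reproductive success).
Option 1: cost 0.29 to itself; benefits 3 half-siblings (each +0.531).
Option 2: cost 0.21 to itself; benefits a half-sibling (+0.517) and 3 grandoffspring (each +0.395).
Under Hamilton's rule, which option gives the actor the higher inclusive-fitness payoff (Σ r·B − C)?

Option 1: r to a half-sibling = 0.25.
Option 1: Σ r·B − C = (3·0.25·0.531) − 0.29 = 0.10825.
Option 2: r to a half-sibling = 0.25.
Option 2: r to a grandoffspring = 0.25.
Option 2: Σ r·B − C = (1·0.25·0.517 + 3·0.25·0.395) − 0.21 = 0.2155.
Option 2 has the higher net inclusive-fitness payoff.

Option 2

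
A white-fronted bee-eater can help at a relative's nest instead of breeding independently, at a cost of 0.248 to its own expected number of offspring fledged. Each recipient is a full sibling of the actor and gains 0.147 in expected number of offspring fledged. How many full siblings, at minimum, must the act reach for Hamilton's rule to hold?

r to a full sibling = 0.5 (full sibs share both parents — two paths of length 2: r = 2·(1/2)^2 = 1/2).
Hamilton's rule: n·r·B > C  ⇒  n > C/(r·B) = 0.248/(0.5·0.147) = 3.374.
The smallest integer exceeding 3.374 is 4.

4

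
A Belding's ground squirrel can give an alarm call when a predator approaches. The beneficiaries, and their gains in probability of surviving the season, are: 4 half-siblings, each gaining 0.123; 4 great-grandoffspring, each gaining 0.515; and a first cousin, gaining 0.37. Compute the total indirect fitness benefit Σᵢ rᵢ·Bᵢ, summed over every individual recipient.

0.42675

r to a half-sibling = 0.25 (half-sibs share one parent — one path of length 2: r = (1/2)^2 = 1/4).
r to a great-grandoffspring = 0.125 (three parent–offspring links: r = (1/2)^3 = 1/8).
r to a first cousin = 0.125 (first cousins share one grandparent pair — two paths of length 4: r = 2·(1/2)^4 = 1/8).
Summing one r·B term per recipient: 4·0.25·0.123 + 4·0.125·0.515 + 1·0.125·0.37 = 0.42675.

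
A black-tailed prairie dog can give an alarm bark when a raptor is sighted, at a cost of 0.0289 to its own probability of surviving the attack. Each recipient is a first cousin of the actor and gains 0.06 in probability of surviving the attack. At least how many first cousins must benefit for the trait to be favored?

r to a first cousin = 1/8 (first cousins share one grandparent pair — two paths of length 4: r = 2·(1/2)^4 = 1/8).
Hamilton's rule: n·r·B > C  ⇒  n > C/(r·B) = 0.0289/(0.125·0.06) = 3.853.
The smallest integer exceeding 3.853 is 4.

4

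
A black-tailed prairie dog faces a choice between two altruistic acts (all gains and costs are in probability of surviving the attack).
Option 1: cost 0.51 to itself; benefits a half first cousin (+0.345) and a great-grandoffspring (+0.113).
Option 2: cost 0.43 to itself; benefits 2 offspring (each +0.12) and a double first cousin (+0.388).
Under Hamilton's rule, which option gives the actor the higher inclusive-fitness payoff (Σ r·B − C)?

Option 2

Option 1: r to a half first cousin = 0.0625.
Option 1: r to a great-grandoffspring = 0.125.
Option 1: Σ r·B − C = (1·0.0625·0.345 + 1·0.125·0.113) − 0.51 = -0.4743125.
Option 2: r to an offspring = 0.5.
Option 2: r to a double first cousin = 0.25.
Option 2: Σ r·B − C = (2·0.5·0.12 + 1·0.25·0.388) − 0.43 = -0.213.
Option 2 has the higher net inclusive-fitness payoff.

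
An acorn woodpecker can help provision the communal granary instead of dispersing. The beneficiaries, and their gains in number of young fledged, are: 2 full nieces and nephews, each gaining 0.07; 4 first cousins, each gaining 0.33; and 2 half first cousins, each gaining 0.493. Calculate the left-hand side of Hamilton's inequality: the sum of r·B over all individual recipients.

r to a full niece or nephew = 1/4 (full aunt/uncle↔niece/nephew: two paths of length 3 through the shared grandparent pair: r = 2·(1/2)^3 = 1/4).
r to a first cousin = 0.125 (first cousins share one grandparent pair — two paths of length 4: r = 2·(1/2)^4 = 1/8).
r to a half first cousin = 0.0625 (half first cousins share one grandparent — one path of length 4: r = (1/2)^4 = 1/16).
Summing one r·B term per recipient: 2·0.25·0.07 + 4·0.125·0.33 + 2·0.0625·0.493 = 0.261625.

0.261625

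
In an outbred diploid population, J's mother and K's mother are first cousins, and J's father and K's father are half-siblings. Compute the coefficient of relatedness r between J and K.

0.09375

Wright's path rule: contributions from independent ancestry routes add.
J and K are related in two ways: second cousins through their mothers (r = 1/32) and half first cousins through their fathers (r = 1/16).
r = 1/32 + 1/16 = 3/32 = 0.09375.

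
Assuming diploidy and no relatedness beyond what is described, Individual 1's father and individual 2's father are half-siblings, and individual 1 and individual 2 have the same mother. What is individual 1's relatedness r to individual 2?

Relatedness sums over independent paths through distinct common ancestors.
Individual 1 and individual 2 are related in two ways: half first cousins through their fathers (r = 1/16) and half-sibs through their shared mother (r = 1/4).
r = 1/16 + 1/4 = 5/16 = 0.3125.

0.3125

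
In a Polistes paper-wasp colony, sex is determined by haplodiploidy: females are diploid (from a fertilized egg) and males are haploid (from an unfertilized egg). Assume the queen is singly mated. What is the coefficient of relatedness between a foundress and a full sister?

Haplodiploid full sisters inherit their father's entire haploid genome identically (contributing 1/2) and on average half of their mother's contribution (1/2 · 1/2 = 1/4); r = 1/2 + 1/4 = 3/4.

0.75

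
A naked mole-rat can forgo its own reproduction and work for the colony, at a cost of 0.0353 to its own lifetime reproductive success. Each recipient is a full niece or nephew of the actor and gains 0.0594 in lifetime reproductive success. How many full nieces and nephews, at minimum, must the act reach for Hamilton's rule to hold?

3

r to a full niece or nephew = 0.25 (full aunt/uncle↔niece/nephew: two paths of length 3 through the shared grandparent pair: r = 2·(1/2)^3 = 1/4).
Hamilton's rule: n·r·B > C  ⇒  n > C/(r·B) = 0.0353/(0.25·0.0594) = 2.377.
The smallest integer exceeding 2.377 is 3.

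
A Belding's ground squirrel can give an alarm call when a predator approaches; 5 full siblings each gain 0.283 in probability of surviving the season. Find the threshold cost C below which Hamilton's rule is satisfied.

r to a full sibling = 1/2 (full sibs share both parents — two paths of length 2: r = 2·(1/2)^2 = 1/2).
Hamilton's rule: n·r·B > C, so the trait is favored while C < n·r·B = 5·0.5·0.283 = 0.7075.

0.7075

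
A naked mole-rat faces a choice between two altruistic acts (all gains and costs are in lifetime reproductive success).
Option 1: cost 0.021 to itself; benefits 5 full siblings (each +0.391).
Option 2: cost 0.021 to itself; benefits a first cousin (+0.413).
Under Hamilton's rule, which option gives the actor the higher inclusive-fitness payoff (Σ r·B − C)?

Option 1

Option 1: r to a full sibling = 0.5.
Option 1: Σ r·B − C = (5·0.5·0.391) − 0.021 = 0.9565.
Option 2: r to a first cousin = 0.125.
Option 2: Σ r·B − C = (1·0.125·0.413) − 0.021 = 0.030625.
Option 1 has the higher net inclusive-fitness payoff.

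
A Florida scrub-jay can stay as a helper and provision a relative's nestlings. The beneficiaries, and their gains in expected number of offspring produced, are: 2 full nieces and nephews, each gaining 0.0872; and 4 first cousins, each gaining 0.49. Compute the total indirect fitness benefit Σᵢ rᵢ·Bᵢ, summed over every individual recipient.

r to a full niece or nephew = 1/4 (full aunt/uncle↔niece/nephew: two paths of length 3 through the shared grandparent pair: r = 2·(1/2)^3 = 1/4).
r to a first cousin = 1/8 (first cousins share one grandparent pair — two paths of length 4: r = 2·(1/2)^4 = 1/8).
Summing one r·B term per recipient: 2·0.25·0.0872 + 4·0.125·0.49 = 0.2886.

0.2886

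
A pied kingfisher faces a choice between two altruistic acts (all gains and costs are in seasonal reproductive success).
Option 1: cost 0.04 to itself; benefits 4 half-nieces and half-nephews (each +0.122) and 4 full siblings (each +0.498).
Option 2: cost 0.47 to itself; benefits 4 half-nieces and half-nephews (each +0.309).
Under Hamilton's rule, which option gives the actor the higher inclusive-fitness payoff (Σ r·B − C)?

Option 1: r to a half-niece or half-nephew = 0.125.
Option 1: r to a full sibling = 0.5.
Option 1: Σ r·B − C = (4·0.125·0.122 + 4·0.5·0.498) − 0.04 = 1.017.
Option 2: r to a half-niece or half-nephew = 0.125.
Option 2: Σ r·B − C = (4·0.125·0.309) − 0.47 = -0.3155.
Option 1 has the higher net inclusive-fitness payoff.

Option 1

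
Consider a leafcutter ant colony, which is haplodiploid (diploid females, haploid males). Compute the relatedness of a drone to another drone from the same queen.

0.5

Haploid brothers each carry a random half of the queen's diploid genome, so on average they share half: r = 1/2.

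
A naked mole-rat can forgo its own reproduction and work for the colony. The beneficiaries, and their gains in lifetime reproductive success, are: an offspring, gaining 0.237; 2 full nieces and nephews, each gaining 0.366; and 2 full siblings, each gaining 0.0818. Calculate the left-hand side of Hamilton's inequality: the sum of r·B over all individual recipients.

0.3833

r to an offspring = 1/2 (one parent–offspring link: r = (1/2)^1 = 1/2).
r to a full niece or nephew = 0.25 (full aunt/uncle↔niece/nephew: two paths of length 3 through the shared grandparent pair: r = 2·(1/2)^3 = 1/4).
r to a full sibling = 1/2 (full sibs share both parents — two paths of length 2: r = 2·(1/2)^2 = 1/2).
Summing one r·B term per recipient: 1·0.5·0.237 + 2·0.25·0.366 + 2·0.5·0.0818 = 0.3833.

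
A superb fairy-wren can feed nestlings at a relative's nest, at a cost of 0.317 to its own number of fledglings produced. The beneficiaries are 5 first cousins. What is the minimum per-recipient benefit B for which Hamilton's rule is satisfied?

0.5072

r to a first cousin = 0.125 (first cousins share one grandparent pair — two paths of length 4: r = 2·(1/2)^4 = 1/8).
Hamilton's rule with n recipients of equal r: n·r·B > C, so B > C/(n·r) = 0.317/(5·0.125) = 0.5072.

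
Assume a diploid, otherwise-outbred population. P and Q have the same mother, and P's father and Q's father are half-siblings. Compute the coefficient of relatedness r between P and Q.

Independent pedigree routes through distinct common ancestors add.
P and Q are related in two ways: half-sibs through their shared mother (r = 1/4) and half first cousins through their fathers (r = 1/16).
r = 1/4 + 1/16 = 0.3125.

0.3125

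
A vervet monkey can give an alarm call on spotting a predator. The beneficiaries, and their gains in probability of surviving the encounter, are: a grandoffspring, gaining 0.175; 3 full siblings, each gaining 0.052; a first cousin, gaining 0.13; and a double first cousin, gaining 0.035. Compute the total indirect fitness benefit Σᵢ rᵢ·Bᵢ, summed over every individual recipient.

0.14675

r to a grandoffspring = 1/4 (two parent–offspring links: r = (1/2)^2 = 1/4).
r to a full sibling = 0.5 (full sibs share both parents — two paths of length 2: r = 2·(1/2)^2 = 1/2).
r to a first cousin = 0.125 (first cousins share one grandparent pair — two paths of length 4: r = 2·(1/2)^4 = 1/8).
r to a double first cousin = 1/4 (double first cousins share both grandparent pairs — four paths of length 4: r = 4·(1/2)^4 = 1/4).
Summing one r·B term per recipient: 1·0.25·0.175 + 3·0.5·0.052 + 1·0.125·0.13 + 1·0.25·0.035 = 0.14675.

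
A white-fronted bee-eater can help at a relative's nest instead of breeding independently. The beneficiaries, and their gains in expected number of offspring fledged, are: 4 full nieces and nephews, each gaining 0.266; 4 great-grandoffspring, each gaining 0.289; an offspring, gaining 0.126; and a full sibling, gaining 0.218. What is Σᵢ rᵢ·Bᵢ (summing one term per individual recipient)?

0.5825

r to a full niece or nephew = 1/4 (full aunt/uncle↔niece/nephew: two paths of length 3 through the shared grandparent pair: r = 2·(1/2)^3 = 1/4).
r to a great-grandoffspring = 1/8 (three parent–offspring links: r = (1/2)^3 = 1/8).
r to an offspring = 0.5 (one parent–offspring link: r = (1/2)^1 = 1/2).
r to a full sibling = 0.5 (full sibs share both parents — two paths of length 2: r = 2·(1/2)^2 = 1/2).
Summing one r·B term per recipient: 4·0.25·0.266 + 4·0.125·0.289 + 1·0.5·0.126 + 1·0.5·0.218 = 0.5825.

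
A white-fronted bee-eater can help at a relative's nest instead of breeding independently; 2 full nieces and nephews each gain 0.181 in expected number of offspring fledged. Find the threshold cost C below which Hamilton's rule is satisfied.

0.0905

r to a full niece or nephew = 0.25 (full aunt/uncle↔niece/nephew: two paths of length 3 through the shared grandparent pair: r = 2·(1/2)^3 = 1/4).
Hamilton's rule: n·r·B > C, so the trait is favored while C < n·r·B = 2·0.25·0.181 = 0.0905.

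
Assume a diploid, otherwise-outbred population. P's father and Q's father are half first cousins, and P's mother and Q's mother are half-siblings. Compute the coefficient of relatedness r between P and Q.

0.078125

Wright's path rule: contributions from independent ancestry routes add.
P and Q are related in two ways: half second cousins through their fathers (r = 1/64) and half first cousins through their mothers (r = 1/16).
r = 1/64 + 1/16 = 0.078125.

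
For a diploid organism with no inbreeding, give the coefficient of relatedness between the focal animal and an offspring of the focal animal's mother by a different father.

Each parent–offspring link contributes a factor of 1/2, and independent paths through distinct common ancestors add.
Half-sibs share one parent — one path of length 2: r = (1/2)^2 = 1/4.

0.25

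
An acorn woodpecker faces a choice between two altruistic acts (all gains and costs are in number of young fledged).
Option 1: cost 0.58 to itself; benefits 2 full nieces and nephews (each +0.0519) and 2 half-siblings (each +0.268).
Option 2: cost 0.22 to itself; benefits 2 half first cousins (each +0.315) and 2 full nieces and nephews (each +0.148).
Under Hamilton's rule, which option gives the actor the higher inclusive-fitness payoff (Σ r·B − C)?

Option 1: r to a full niece or nephew = 0.25.
Option 1: r to a half-sibling = 0.25.
Option 1: Σ r·B − C = (2·0.25·0.0519 + 2·0.25·0.268) − 0.58 = -0.42005.
Option 2: r to a half first cousin = 0.0625.
Option 2: r to a full niece or nephew = 0.25.
Option 2: Σ r·B − C = (2·0.0625·0.315 + 2·0.25·0.148) − 0.22 = -0.106625.
Option 2 has the higher net inclusive-fitness payoff.

Option 2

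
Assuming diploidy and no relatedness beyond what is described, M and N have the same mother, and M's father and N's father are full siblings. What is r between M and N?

0.375

Independent pedigree routes through distinct common ancestors add.
M and N are related in two ways: half-sibs through their shared mother (r = 1/4) and first cousins through their fathers (r = 1/8).
r = 1/4 + 1/8 = 0.375.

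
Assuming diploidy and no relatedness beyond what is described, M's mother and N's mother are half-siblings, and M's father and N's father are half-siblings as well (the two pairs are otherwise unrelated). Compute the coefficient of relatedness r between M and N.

With two independent routes of shared ancestry, r is the sum of the two contributions.
M and N are related in two ways: half first cousins through their mothers (r = 1/16) and half first cousins through their fathers (r = 1/16).
r = 1/16 + 1/16 = 0.125.

0.125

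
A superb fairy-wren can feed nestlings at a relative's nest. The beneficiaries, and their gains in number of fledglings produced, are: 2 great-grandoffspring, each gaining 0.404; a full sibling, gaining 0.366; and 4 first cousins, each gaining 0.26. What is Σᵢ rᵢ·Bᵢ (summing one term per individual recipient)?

0.414

r to a great-grandoffspring = 0.125 (three parent–offspring links: r = (1/2)^3 = 1/8).
r to a full sibling = 0.5 (full sibs share both parents — two paths of length 2: r = 2·(1/2)^2 = 1/2).
r to a first cousin = 0.125 (first cousins share one grandparent pair — two paths of length 4: r = 2·(1/2)^4 = 1/8).
Summing one r·B term per recipient: 2·0.125·0.404 + 1·0.5·0.366 + 4·0.125·0.26 = 0.414.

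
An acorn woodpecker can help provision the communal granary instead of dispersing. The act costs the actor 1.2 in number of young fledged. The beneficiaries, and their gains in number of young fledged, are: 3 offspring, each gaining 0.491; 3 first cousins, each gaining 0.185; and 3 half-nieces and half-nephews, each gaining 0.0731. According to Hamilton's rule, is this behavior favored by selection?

Hamilton's rule: the trait is favored when the sum of r·B over every recipient exceeds the actor's cost C.
r to an offspring = 0.5 (one parent–offspring link: r = (1/2)^1 = 1/2).
r to a first cousin = 0.125 (first cousins share one grandparent pair — two paths of length 4: r = 2·(1/2)^4 = 1/8).
r to a half-niece or half-nephew = 0.125 (half-aunt/uncle↔niece/nephew: one path of length 3: r = (1/2)^3 = 1/8).
Summing one r·B term per recipient: 3·0.5·0.491 + 3·0.125·0.185 + 3·0.125·0.0731 = 0.8332875.
0.8332875 < 1.2: the indirect benefit is less than the cost.

No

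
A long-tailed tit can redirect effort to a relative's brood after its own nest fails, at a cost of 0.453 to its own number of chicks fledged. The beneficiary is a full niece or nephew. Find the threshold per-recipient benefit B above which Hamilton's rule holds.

r to a full niece or nephew = 1/4 (full aunt/uncle↔niece/nephew: two paths of length 3 through the shared grandparent pair: r = 2·(1/2)^3 = 1/4).
Hamilton's rule with n recipients of equal r: n·r·B > C, so B > C/(n·r) = 0.453/(1·0.25) = 1.812.

1.812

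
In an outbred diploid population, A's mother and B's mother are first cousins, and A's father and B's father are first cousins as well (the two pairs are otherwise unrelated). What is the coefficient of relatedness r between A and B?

Relatedness sums over independent paths through distinct common ancestors.
A and B are related in two ways: second cousins through their mothers (r = 1/32) and second cousins through their fathers (r = 1/32).
r = 1/32 + 1/32 = 0.0625.

0.0625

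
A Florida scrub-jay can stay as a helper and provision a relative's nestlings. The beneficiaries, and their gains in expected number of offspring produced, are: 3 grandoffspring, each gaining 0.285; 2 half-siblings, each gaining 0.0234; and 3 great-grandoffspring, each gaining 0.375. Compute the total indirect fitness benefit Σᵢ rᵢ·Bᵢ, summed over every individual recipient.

r to a grandoffspring = 0.25 (two parent–offspring links: r = (1/2)^2 = 1/4).
r to a half-sibling = 0.25 (half-sibs share one parent — one path of length 2: r = (1/2)^2 = 1/4).
r to a great-grandoffspring = 0.125 (three parent–offspring links: r = (1/2)^3 = 1/8).
Summing one r·B term per recipient: 3·0.25·0.285 + 2·0.25·0.0234 + 3·0.125·0.375 = 0.366075.

0.366075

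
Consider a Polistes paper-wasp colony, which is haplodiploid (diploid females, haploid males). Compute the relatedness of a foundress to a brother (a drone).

Her haploid brother carries none of their father's genes and a random half of their mother's genome; that half matches the maternal half of her own genome with probability 1/2: r = 1/2 · 1/2 = 1/4.

0.25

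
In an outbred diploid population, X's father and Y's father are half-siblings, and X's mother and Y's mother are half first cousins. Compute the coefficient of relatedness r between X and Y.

Wright's path rule: contributions from independent ancestry routes add.
X and Y are related in two ways: half first cousins through their fathers (r = 1/16) and half second cousins through their mothers (r = 1/64).
r = 1/16 + 1/64 = 0.078125.

0.078125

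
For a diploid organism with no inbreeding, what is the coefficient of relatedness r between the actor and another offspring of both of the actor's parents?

0.5

Each parent–offspring link contributes a factor of 1/2, and independent paths through distinct common ancestors add.
Full sibs share both parents — two paths of length 2: r = 2·(1/2)^2 = 1/2.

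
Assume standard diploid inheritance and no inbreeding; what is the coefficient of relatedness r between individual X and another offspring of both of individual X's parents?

0.5

Each parent–offspring link contributes a factor of 1/2, and independent paths through distinct common ancestors add.
Full sibs share both parents — two paths of length 2: r = 2·(1/2)^2 = 1/2.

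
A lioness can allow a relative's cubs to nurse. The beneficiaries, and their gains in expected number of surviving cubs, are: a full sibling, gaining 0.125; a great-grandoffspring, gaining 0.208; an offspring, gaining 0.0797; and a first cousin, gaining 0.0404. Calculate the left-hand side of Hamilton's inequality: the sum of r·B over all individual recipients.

0.1334

r to a full sibling = 1/2 (full sibs share both parents — two paths of length 2: r = 2·(1/2)^2 = 1/2).
r to a great-grandoffspring = 1/8 (three parent–offspring links: r = (1/2)^3 = 1/8).
r to an offspring = 0.5 (one parent–offspring link: r = (1/2)^1 = 1/2).
r to a first cousin = 1/8 (first cousins share one grandparent pair — two paths of length 4: r = 2·(1/2)^4 = 1/8).
Summing one r·B term per recipient: 1·0.5·0.125 + 1·0.125·0.208 + 1·0.5·0.0797 + 1·0.125·0.0404 = 0.1334.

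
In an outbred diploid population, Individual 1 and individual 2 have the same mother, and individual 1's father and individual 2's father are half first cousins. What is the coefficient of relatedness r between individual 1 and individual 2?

Wright's path rule: contributions from independent ancestry routes add.
Individual 1 and individual 2 are related in two ways: half-sibs through their shared mother (r = 1/4) and half second cousins through their fathers (r = 1/64).
r = 1/4 + 1/64 = 17/64 = 0.265625.

0.265625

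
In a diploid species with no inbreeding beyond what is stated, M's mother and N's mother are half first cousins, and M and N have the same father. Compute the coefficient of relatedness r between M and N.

Independent pedigree routes through distinct common ancestors add.
M and N are related in two ways: half second cousins through their mothers (r = 1/64) and half-sibs through their shared father (r = 1/4).
r = 1/64 + 1/4 = 17/64 = 0.265625.

0.265625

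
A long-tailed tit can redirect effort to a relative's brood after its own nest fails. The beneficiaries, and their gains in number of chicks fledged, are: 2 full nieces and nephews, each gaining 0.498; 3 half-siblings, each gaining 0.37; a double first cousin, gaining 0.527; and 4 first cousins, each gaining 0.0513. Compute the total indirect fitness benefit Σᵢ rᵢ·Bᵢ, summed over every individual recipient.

0.6839

r to a full niece or nephew = 1/4 (full aunt/uncle↔niece/nephew: two paths of length 3 through the shared grandparent pair: r = 2·(1/2)^3 = 1/4).
r to a half-sibling = 1/4 (half-sibs share one parent — one path of length 2: r = (1/2)^2 = 1/4).
r to a double first cousin = 1/4 (double first cousins share both grandparent pairs — four paths of length 4: r = 4·(1/2)^4 = 1/4).
r to a first cousin = 1/8 (first cousins share one grandparent pair — two paths of length 4: r = 2·(1/2)^4 = 1/8).
Summing one r·B term per recipient: 2·0.25·0.498 + 3·0.25·0.37 + 1·0.25·0.527 + 4·0.125·0.0513 = 0.6839.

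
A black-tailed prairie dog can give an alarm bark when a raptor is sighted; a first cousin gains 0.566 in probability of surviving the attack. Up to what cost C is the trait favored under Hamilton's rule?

r to a first cousin = 0.125 (first cousins share one grandparent pair — two paths of length 4: r = 2·(1/2)^4 = 1/8).
Hamilton's rule: n·r·B > C, so the trait is favored while C < n·r·B = 1·0.125·0.566 = 0.07075.

0.07075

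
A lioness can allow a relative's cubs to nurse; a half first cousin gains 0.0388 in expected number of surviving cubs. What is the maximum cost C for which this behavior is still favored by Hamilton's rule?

0.002425

r to a half first cousin = 1/16 (half first cousins share one grandparent — one path of length 4: r = (1/2)^4 = 1/16).
Hamilton's rule: n·r·B > C, so the trait is favored while C < n·r·B = 1·0.0625·0.0388 = 0.002425.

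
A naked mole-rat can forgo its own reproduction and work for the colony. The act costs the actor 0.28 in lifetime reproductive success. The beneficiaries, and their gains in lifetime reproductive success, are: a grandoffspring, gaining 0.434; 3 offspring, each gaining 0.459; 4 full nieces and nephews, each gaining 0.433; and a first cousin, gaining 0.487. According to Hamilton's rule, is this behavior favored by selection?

Yes

Hamilton's rule: the trait is favored when the sum of r·B over every recipient exceeds the actor's cost C.
r to a grandoffspring = 0.25 (two parent–offspring links: r = (1/2)^2 = 1/4).
r to an offspring = 1/2 (one parent–offspring link: r = (1/2)^1 = 1/2).
r to a full niece or nephew = 1/4 (full aunt/uncle↔niece/nephew: two paths of length 3 through the shared grandparent pair: r = 2·(1/2)^3 = 1/4).
r to a first cousin = 0.125 (first cousins share one grandparent pair — two paths of length 4: r = 2·(1/2)^4 = 1/8).
Summing one r·B term per recipient: 1·0.25·0.434 + 3·0.5·0.459 + 4·0.25·0.433 + 1·0.125·0.487 = 1.290875.
1.290875 > 0.28: the indirect benefit exceeds the cost.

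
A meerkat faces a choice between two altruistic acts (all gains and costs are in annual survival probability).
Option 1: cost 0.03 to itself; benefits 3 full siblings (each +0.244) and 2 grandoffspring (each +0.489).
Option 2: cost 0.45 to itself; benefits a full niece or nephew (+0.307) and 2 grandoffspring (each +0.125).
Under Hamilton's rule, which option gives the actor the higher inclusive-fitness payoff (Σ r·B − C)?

Option 1: r to a full sibling = 0.5.
Option 1: r to a grandoffspring = 0.25.
Option 1: Σ r·B − C = (3·0.5·0.244 + 2·0.25·0.489) − 0.03 = 0.5805.
Option 2: r to a full niece or nephew = 0.25.
Option 2: r to a grandoffspring = 0.25.
Option 2: Σ r·B − C = (1·0.25·0.307 + 2·0.25·0.125) − 0.45 = -0.31075.
Option 1 has the higher net inclusive-fitness payoff.

Option 1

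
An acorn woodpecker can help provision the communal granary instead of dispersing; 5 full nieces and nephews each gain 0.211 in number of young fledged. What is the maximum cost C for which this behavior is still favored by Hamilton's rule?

0.26375

r to a full niece or nephew = 0.25 (full aunt/uncle↔niece/nephew: two paths of length 3 through the shared grandparent pair: r = 2·(1/2)^3 = 1/4).
Hamilton's rule: n·r·B > C, so the trait is favored while C < n·r·B = 5·0.25·0.211 = 0.26375.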